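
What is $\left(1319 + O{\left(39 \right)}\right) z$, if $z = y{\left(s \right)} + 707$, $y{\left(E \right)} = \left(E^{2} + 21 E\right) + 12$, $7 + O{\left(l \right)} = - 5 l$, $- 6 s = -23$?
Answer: $\frac{32740387}{36} \approx 9.0946 \cdot 10^{5}$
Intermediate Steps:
$s = \frac{23}{6}$ ($s = \left(- \frac{1}{6}\right) \left(-23\right) = \frac{23}{6} \approx 3.8333$)
$O{\left(l \right)} = -7 - 5 l$
$y{\left(E \right)} = 12 + E^{2} + 21 E$
$z = \frac{29311}{36}$ ($z = \left(12 + \left(\frac{23}{6}\right)^{2} + 21 \cdot \frac{23}{6}\right) + 707 = \left(12 + \frac{529}{36} + \frac{161}{2}\right) + 707 = \frac{3859}{36} + 707 = \frac{29311}{36} \approx 814.19$)
$\left(1319 + O{\left(39 \right)}\right) z = \left(1319 - 202\right) \frac{29311}{36} = 1117 \cdot \frac{29311}{36} = \frac{32740387}{36}$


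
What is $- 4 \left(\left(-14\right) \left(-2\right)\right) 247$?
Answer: $-27664$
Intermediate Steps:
$- 4 \left(\left(-14\right) \left(-2\right)\right) 247 = \left(-4\right) 28 \cdot 247 = \left(-112\right) 247 = -27664$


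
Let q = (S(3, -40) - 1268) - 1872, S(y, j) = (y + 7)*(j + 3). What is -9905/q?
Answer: 1981/702 ≈ 2.8219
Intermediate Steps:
S(y, j) = (3 + j)*(7 + y) (S(y, j) = (7 + y)*(3 + j) = (3 + j)*(7 + y))
q = -3510 (q = ((21 + 3*3 + 7*(-40) - 40*3) - 1268) - 1872 = ((21 + 9 - 280 - 120) - 1268) - 1872 = (-370 - 1268) - 1872 = -1638 - 1872 = -3510)
-9905/q = -9905/(-3510) = -9905*(-1/3510) = 1981/702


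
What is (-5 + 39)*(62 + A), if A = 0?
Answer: 2108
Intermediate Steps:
(-5 + 39)*(62 + A) = (-5 + 39)*(62 + 0) = 34*62 = 2108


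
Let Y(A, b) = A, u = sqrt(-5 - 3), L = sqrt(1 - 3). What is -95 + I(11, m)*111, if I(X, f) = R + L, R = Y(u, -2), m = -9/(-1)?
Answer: -95 + 333*I*sqrt(2) ≈ -95.0 + 470.93*I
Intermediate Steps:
m = 9 (m = -9*(-1) = 9)
L = I*sqrt(2) (L = sqrt(-2) = I*sqrt(2) ≈ 1.4142*I)
u = 2*I*sqrt(2) (u = sqrt(-8) = 2*I*sqrt(2) ≈ 2.8284*I)
R = 2*I*sqrt(2) ≈ 2.8284*I
I(X, f) = 3*I*sqrt(2) (I(X, f) = 2*I*sqrt(2) + I*sqrt(2) = 3*I*sqrt(2))
-95 + I(11, m)*111 = -95 + (3*I*sqrt(2))*111 = -95 + 333*I*sqrt(2)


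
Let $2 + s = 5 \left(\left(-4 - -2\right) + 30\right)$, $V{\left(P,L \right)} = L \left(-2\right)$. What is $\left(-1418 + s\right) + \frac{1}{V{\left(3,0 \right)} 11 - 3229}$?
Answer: $- \frac{4133121}{3229} \approx -1280.0$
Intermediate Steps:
$V{\left(P,L \right)} = - 2 L$
$s = 138$ ($s = -2 + 5 \left(\left(-4 - -2\right) + 30\right) = -2 + 5 \left(\left(-4 + 2\right) + 30\right) = -2 + 5 \left(-2 + 30\right) = -2 + 5 \cdot 28 = -2 + 140 = 138$)
$\left(-1418 + s\right) + \frac{1}{V{\left(3,0 \right)} 11 - 3229} = \left(-1418 + 138\right) + \frac{1}{\left(-2\right) 0 \cdot 11 - 3229} = -1280 + \frac{1}{0 \cdot 11 - 3229} = -1280 + \frac{1}{0 - 3229} = -1280 + \frac{1}{-3229} = -1280 - \frac{1}{3229} = - \frac{4133121}{3229}$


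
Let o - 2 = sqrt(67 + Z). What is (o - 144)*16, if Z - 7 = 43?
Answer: -2272 + 48*sqrt(13) ≈ -2098.9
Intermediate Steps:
Z = 50 (Z = 7 + 43 = 50)
o = 2 + 3*sqrt(13) (o = 2 + sqrt(67 + 50) = 2 + sqrt(117) = 2 + 3*sqrt(13) ≈ 12.817)
(o - 144)*16 = ((2 + 3*sqrt(13)) - 144)*16 = (-142 + 3*sqrt(13))*16 = -2272 + 48*sqrt(13)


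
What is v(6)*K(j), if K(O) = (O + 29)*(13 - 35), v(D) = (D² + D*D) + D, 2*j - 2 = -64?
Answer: 3432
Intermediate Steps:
j = -31 (j = 1 + (½)*(-64) = 1 - 32 = -31)
v(D) = D + 2*D² (v(D) = (D² + D²) + D = 2*D² + D = D + 2*D²)
K(O) = -638 - 22*O (K(O) = (29 + O)*(-22) = -638 - 22*O)
v(6)*K(j) = (6*(1 + 2*6))*(-638 - 22*(-31)) = (6*(1 + 12))*(-638 + 682) = (6*13)*44 = 78*44 = 3432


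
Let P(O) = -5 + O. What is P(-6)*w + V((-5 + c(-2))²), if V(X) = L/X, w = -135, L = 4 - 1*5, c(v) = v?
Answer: 72764/49 ≈ 1485.0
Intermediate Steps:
L = -1 (L = 4 - 5 = -1)
V(X) = -1/X
P(-6)*w + V((-5 + c(-2))²) = (-5 - 6)*(-135) - 1/((-5 - 2)²) = -11*(-135) - 1/((-7)²) = 1485 - 1/49 = 72764/49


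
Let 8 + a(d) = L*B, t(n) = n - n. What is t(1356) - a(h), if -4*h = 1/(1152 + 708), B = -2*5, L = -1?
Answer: -2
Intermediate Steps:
t(n) = 0
B = -10
h = -1/7440 (h = -1/(4*(1152 + 708)) = -1/4/1860 = -1/4*1/1860 = -1/7440 ≈ -0.00013441)
a(d) = 2 (a(d) = -8 - 1*(-10) = -8 + 10 = 2)
t(1356) - a(h) = 0 - 1*2 = 0 - 2 = -2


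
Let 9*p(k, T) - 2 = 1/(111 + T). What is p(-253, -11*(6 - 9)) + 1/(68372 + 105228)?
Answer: 3135731/14061600 ≈ 0.22300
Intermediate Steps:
p(k, T) = 2/9 + 1/(9*(111 + T))
p(-253, -11*(6 - 9)) + 1/(68372 + 105228) = (223 + 2*(-11*(6 - 9)))/(9*(111 - 11*(6 - 9))) + 1/(68372 + 105228) = (223 + 2*(-11*(-3)))/(9*(111 - 11*(-3))) + 1/173600 = (223 + 2*33)/(9*(111 + 33)) + 1/173600 = (1/9)*(223 + 66)/144 + 1/173600 = (1/9)*(1/144)*289 + 1/173600 = 289/1296 + 1/173600 = 3135731/14061600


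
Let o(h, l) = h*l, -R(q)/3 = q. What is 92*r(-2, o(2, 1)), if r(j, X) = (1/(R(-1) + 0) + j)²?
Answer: 2300/9 ≈ 255.56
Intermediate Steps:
R(q) = -3*q
r(j, X) = (⅓ + j)² (r(j, X) = (1/(-3*(-1) + 0) + j)² = (1/(3 + 0) + j)² = (1/3 + j)² = (⅓ + j)²)
92*r(-2, o(2, 1)) = 92*((1 + 3*(-2))²/9) = 92*((1 - 6)²/9) = 92*((⅑)*(-5)²) = 92*((⅑)*25) = 92*(25/9) = 2300/9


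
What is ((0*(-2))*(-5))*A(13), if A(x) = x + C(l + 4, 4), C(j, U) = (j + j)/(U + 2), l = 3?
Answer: 0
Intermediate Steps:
C(j, U) = 2*j/(2 + U) (C(j, U) = (2*j)/(2 + U) = 2*j/(2 + U))
A(x) = 7/3 + x (A(x) = x + 2*(3 + 4)/(2 + 4) = x + 2*7/6 = x + 2*7*(⅙) = x + 7/3 = 7/3 + x)
((0*(-2))*(-5))*A(13) = ((0*(-2))*(-5))*(7/3 + 13) = (0*(-5))*(46/3) = 0*(46/3) = 0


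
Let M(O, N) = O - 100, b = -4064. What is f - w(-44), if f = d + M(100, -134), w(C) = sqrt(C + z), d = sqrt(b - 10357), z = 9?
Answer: I*(sqrt(14421) - sqrt(35)) ≈ 114.17*I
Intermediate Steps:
M(O, N) = -100 + O
d = I*sqrt(14421) (d = sqrt(-4064 - 10357) = sqrt(-14421) = I*sqrt(14421) ≈ 120.09*I)
w(C) = sqrt(9 + C) (w(C) = sqrt(C + 9) = sqrt(9 + C))
f = I*sqrt(14421) (f = I*sqrt(14421) + (-100 + 100) = I*sqrt(14421) + 0 = I*sqrt(14421) ≈ 120.09*I)
f - w(-44) = I*sqrt(14421) - sqrt(9 - 44) = I*sqrt(14421) - sqrt(-35) = I*sqrt(14421) - I*sqrt(35)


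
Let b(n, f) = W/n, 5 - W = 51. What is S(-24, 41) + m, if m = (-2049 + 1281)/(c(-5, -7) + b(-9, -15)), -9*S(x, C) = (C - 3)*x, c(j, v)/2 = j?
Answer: 8528/33 ≈ 258.42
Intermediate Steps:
W = -46 (W = 5 - 1*51 = 5 - 51 = -46)
c(j, v) = 2*j
S(x, C) = -x*(-3 + C)/9 (S(x, C) = -(C - 3)*x/9 = -(-3 + C)*x/9 = -x*(-3 + C)/9)
b(n, f) = -46/n
m = 1728/11 (m = (-2049 + 1281)/(2*(-5) - 46/(-9)) = -768/(-10 - 46*(-⅑)) = -768/(-10 + 46/9) = -768/(-44/9) = -768*(-9/44) = 1728/11 ≈ 157.09)
S(-24, 41) + m = (⅑)*(-24)*(3 - 1*41) + 1728/11 = (⅑)*(-24)*(3 - 41) + 1728/11 = (⅑)*(-24)*(-38) + 1728/11 = 304/3 + 1728/11 = 8528/33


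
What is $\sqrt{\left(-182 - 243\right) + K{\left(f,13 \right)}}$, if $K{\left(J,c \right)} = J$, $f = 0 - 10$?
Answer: $i \sqrt{435} \approx 20.857 i$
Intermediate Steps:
$f = -10$ ($f = 0 - 10 = -10$)
$\sqrt{\left(-182 - 243\right) + K{\left(f,13 \right)}} = \sqrt{\left(-182 - 243\right) - 10} = \sqrt{-425 - 10} = \sqrt{-435} = i \sqrt{435}$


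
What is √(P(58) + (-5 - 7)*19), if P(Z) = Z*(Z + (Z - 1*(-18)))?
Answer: 2*√1886 ≈ 86.856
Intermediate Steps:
P(Z) = Z*(18 + 2*Z) (P(Z) = Z*(Z + (Z + 18)) = Z*(Z + (18 + Z)) = Z*(18 + 2*Z))
√(P(58) + (-5 - 7)*19) = √(2*58*(9 + 58) + (-5 - 7)*19) = √(2*58*67 - 12*19) = √(7772 - 228) = √7544 = 2*√1886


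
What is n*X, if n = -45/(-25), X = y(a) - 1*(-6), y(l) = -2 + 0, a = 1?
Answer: 36/5 ≈ 7.2000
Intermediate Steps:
y(l) = -2
X = 4 (X = -2 - 1*(-6) = -2 + 6 = 4)
n = 9/5 (n = -45*(-1/25) = 9/5 ≈ 1.8000)
n*X = (9/5)*4 = 36/5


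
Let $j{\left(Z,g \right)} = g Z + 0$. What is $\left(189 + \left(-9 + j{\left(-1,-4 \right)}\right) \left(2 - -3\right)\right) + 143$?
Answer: $307$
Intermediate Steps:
$j{\left(Z,g \right)} = Z g$ ($j{\left(Z,g \right)} = Z g + 0 = Z g$)
$\left(189 + \left(-9 + j{\left(-1,-4 \right)}\right) \left(2 - -3\right)\right) + 143 = \left(189 + \left(-9 - -4\right) \left(2 - -3\right)\right) + 143 = \left(189 + \left(-9 + 4\right) \left(2 + 3\right)\right) + 143 = \left(189 - 25\right) + 143 = 164 + 143 = 307$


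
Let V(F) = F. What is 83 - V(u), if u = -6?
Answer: 89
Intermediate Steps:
83 - V(u) = 83 - 1*(-6) = 83 + 6 = 89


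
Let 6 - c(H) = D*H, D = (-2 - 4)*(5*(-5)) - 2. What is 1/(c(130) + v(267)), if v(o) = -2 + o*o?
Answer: 1/52053 ≈ 1.9211e-5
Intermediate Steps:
D = 148 (D = -6*(-25) - 2 = 150 - 2 = 148)
v(o) = -2 + o**2
c(H) = 6 - 148*H
1/(c(130) + v(267)) = 1/((6 - 148*130) + (-2 + 267**2)) = 1/((6 - 19240) + (-2 + 71289)) = 1/(-19234 + 71287) = 1/52053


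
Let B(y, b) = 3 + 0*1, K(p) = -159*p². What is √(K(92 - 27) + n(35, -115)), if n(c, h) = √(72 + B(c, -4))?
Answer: √(-671775 + 5*√3) ≈ 819.61*I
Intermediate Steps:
B(y, b) = 3 (B(y, b) = 3 + 0 = 3)
n(c, h) = 5*√3 (n(c, h) = √(72 + 3) = √75 = 5*√3)
√(K(92 - 27) + n(35, -115)) = √(-159*(92 - 27)² + 5*√3) = √(-159*65² + 5*√3) = √(-159*4225 + 5*√3) = √(-671775 + 5*√3)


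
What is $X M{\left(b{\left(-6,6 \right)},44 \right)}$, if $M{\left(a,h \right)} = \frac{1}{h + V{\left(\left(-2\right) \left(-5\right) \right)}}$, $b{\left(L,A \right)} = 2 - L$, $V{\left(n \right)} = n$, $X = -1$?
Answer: $- \frac{1}{54} \approx -0.018519$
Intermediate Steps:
$M{\left(a,h \right)} = \frac{1}{10 + h}$ ($M{\left(a,h \right)} = \frac{1}{h - -10} = \frac{1}{h + 10} = \frac{1}{10 + h}$)
$X M{\left(b{\left(-6,6 \right)},44 \right)} = - \frac{1}{10 + 44} = - \frac{1}{54}$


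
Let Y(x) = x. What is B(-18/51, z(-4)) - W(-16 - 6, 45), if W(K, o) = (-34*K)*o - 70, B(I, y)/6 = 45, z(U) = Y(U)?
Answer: -33320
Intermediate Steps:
z(U) = U
B(I, y) = 270 (B(I, y) = 6*45 = 270)
W(K, o) = -70 - 34*K*o (W(K, o) = -34*K*o - 70 = -70 - 34*K*o)
B(-18/51, z(-4)) - W(-16 - 6, 45) = 270 - (-70 - 34*(-16 - 6)*45) = 270 - (-70 - 34*(-22)*45) = 270 - (-70 + 33660) = 270 - 1*33590 = 270 - 33590 = -33320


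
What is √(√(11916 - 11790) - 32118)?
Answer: √(-32118 + 3*√14) ≈ 179.18*I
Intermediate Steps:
√(√(11916 - 11790) - 32118) = √(√126 - 32118) = √(3*√14 - 32118) = √(-32118 + 3*√14)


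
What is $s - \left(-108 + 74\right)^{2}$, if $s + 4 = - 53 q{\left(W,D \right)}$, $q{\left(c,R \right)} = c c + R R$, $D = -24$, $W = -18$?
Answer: $-48860$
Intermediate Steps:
$q{\left(c,R \right)} = R^{2} + c^{2}$ ($q{\left(c,R \right)} = c^{2} + R^{2} = R^{2} + c^{2}$)
$s = -47704$ ($s = -4 - 53 \left(\left(-24\right)^{2} + \left(-18\right)^{2}\right) = -4 - 53 \left(576 + 324\right) = -4 - 47700 = -47704$)
$s - \left(-108 + 74\right)^{2} = -47704 - \left(-108 + 74\right)^{2} = -47704 - \left(-34\right)^{2} = -47704 - 1156 = -48860$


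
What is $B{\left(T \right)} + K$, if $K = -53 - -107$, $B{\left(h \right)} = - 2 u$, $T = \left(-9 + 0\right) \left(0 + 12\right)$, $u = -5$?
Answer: $64$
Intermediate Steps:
$T = -108$ ($T = \left(-9\right) 12 = -108$)
$B{\left(h \right)} = 10$ ($B{\left(h \right)} = \left(-2\right) \left(-5\right) = 10$)
$K = 54$ ($K = -53 + 107 = 54$)
$B{\left(T \right)} + K = 10 + 54 = 64$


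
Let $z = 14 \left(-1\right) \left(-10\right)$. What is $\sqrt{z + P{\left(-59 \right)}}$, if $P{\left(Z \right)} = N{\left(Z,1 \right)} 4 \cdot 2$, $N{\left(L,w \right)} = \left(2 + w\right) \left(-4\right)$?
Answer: $2 \sqrt{11} \approx 6.6332$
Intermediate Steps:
$z = 140$ ($z = \left(-14\right) \left(-10\right) = 140$)
$N{\left(L,w \right)} = -8 - 4 w$
$P{\left(Z \right)} = -96$ ($P{\left(Z \right)} = \left(-8 - 4\right) 4 \cdot 2 = \left(-12\right) 4 \cdot 2 = \left(-48\right) 2 = -96$)
$\sqrt{z + P{\left(-59 \right)}} = \sqrt{140 - 96} = \sqrt{44} = 2 \sqrt{11}$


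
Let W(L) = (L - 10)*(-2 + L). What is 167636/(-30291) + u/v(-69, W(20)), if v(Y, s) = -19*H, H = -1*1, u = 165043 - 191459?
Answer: -803352140/575529 ≈ -1395.8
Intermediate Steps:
u = -26416
H = -1
W(L) = (-10 + L)*(-2 + L)
v(Y, s) = 19 (v(Y, s) = -19*(-1) = 19)
167636/(-30291) + u/v(-69, W(20)) = 167636/(-30291) - 26416/19 = 167636*(-1/30291) - 26416*1/19 = -167636/30291 - 26416/19 = -803352140/575529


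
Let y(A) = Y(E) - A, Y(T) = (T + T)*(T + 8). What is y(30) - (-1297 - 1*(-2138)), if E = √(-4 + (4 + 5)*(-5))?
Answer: -969 + 112*I ≈ -969.0 + 112.0*I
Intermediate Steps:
E = 7*I (E = √(-4 + 9*(-5)) = √(-4 - 45) = √(-49) = 7*I ≈ 7.0*I)
Y(T) = 2*T*(8 + T) (Y(T) = (2*T)*(8 + T) = 2*T*(8 + T))
y(A) = -A + 14*I*(8 + 7*I) (y(A) = 2*(7*I)*(8 + 7*I) - A = 14*I*(8 + 7*I) - A = -A + 14*I*(8 + 7*I))
y(30) - (-1297 - 1*(-2138)) = (-98 - 1*30 + 112*I) - (-1297 - 1*(-2138)) = (-98 - 30 + 112*I) - (-1297 + 2138) = (-128 + 112*I) - 1*841 = (-128 + 112*I) - 841 = -969 + 112*I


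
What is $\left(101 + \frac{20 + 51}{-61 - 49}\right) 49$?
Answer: $\frac{540911}{110} \approx 4917.4$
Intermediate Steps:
$\left(101 + \frac{20 + 51}{-61 - 49}\right) 49 = \left(101 + \frac{71}{-110}\right) 49 = \left(101 + 71 \left(- \frac{1}{110}\right)\right) 49 = \left(101 - \frac{71}{110}\right) 49 = \frac{11039}{110} \cdot 49 = \frac{540911}{110}$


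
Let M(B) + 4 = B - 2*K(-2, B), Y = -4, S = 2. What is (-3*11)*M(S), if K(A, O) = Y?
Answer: -198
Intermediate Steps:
K(A, O) = -4
M(B) = 4 + B (M(B) = -4 + (B - 2*(-4)) = -4 + (B + 8) = -4 + (8 + B) = 4 + B)
(-3*11)*M(S) = (-3*11)*(4 + 2) = -33*6 = -198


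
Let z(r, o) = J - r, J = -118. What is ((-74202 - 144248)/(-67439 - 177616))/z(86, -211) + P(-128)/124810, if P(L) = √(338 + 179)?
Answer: -1285/294066 + √517/124810 ≈ -0.0041876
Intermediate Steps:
z(r, o) = -118 - r
P(L) = √517
((-74202 - 144248)/(-67439 - 177616))/z(86, -211) + P(-128)/124810 = ((-74202 - 144248)/(-67439 - 177616))/(-118 - 1*86) + √517/124810 = (-218450/(-245055))/(-118 - 86) + √517*(1/124810) = -218450*(-1/245055)/(-204) + √517/124810 = (2570/2883)*(-1/204) + √517/124810 = -1285/294066 + √517/124810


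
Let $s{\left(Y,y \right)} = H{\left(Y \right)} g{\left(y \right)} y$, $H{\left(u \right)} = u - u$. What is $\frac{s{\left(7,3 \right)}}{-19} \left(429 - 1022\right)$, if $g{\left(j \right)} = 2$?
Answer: $0$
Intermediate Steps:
$H{\left(u \right)} = 0$
$s{\left(Y,y \right)} = 0$ ($s{\left(Y,y \right)} = 0 \cdot 2 y = 0 y = 0$)
$\frac{s{\left(7,3 \right)}}{-19} \left(429 - 1022\right) = \frac{0}{-19} \left(429 - 1022\right) = 0 \left(- \frac{1}{19}\right) \left(-593\right) = 0 \left(-593\right) = 0$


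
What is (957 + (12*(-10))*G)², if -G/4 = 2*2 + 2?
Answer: 14722569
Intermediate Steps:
G = -24 (G = -4*(2*2 + 2) = -4*(4 + 2) = -4*6 = -24)
(957 + (12*(-10))*G)² = (957 + (12*(-10))*(-24))² = (957 - 120*(-24))² = (957 + 2880)² = 3837² = 14722569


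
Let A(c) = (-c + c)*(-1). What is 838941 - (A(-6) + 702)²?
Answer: 346137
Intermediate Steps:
A(c) = 0 (A(c) = 0*(-1) = 0)
838941 - (A(-6) + 702)² = 838941 - (0 + 702)² = 838941 - 1*702² = 838941 - 1*492804 = 838941 - 492804 = 346137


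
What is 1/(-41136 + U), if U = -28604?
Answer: -1/69740 ≈ -1.4339e-5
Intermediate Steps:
1/(-41136 + U) = 1/(-41136 - 28604) = 1/(-69740) = -1/69740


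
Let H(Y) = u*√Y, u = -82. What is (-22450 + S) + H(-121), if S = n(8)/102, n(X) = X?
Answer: -1144946/51 - 902*I ≈ -22450.0 - 902.0*I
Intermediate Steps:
H(Y) = -82*√Y
S = 4/51 (S = 8/102 = 8*(1/102) = 4/51 ≈ 0.078431)
(-22450 + S) + H(-121) = (-22450 + 4/51) - 902*I = -1144946/51 - 902*I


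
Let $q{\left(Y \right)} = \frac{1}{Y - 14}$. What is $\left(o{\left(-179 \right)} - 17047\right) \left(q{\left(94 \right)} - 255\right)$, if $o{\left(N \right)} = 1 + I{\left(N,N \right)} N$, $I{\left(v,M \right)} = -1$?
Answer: $\frac{344069933}{80} \approx 4.3009 \cdot 10^{6}$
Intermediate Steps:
$o{\left(N \right)} = 1 - N$
$q{\left(Y \right)} = \frac{1}{-14 + Y}$
$\left(o{\left(-179 \right)} - 17047\right) \left(q{\left(94 \right)} - 255\right) = \left(\left(1 - -179\right) - 17047\right) \left(\frac{1}{-14 + 94} - 255\right) = \left(\left(1 + 179\right) - 17047\right) \left(\frac{1}{80} - 255\right) = \left(180 - 17047\right) \left(\frac{1}{80} - 255\right) = \left(-16867\right) \left(- \frac{20399}{80}\right) = \frac{344069933}{80}$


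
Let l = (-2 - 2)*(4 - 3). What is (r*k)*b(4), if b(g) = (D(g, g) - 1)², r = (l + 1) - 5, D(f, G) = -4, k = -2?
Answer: 400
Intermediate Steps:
l = -4 (l = -4*1 = -4)
r = -8 (r = (-4 + 1) - 5 = -3 - 5 = -8)
b(g) = 25 (b(g) = (-4 - 1)² = (-5)² = 25)
(r*k)*b(4) = -8*(-2)*25 = 16*25 = 400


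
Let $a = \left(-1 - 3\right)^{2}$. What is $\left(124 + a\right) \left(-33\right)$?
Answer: $-4620$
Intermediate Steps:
$a = 16$ ($a = \left(-4\right)^{2} = 16$)
$\left(124 + a\right) \left(-33\right) = \left(124 + 16\right) \left(-33\right) = 140 \left(-33\right) = -4620$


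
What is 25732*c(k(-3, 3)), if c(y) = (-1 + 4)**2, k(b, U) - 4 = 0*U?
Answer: 231588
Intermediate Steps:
k(b, U) = 4 (k(b, U) = 4 + 0*U = 4 + 0 = 4)
c(y) = 9 (c(y) = 3**2 = 9)
25732*c(k(-3, 3)) = 25732*9 = 231588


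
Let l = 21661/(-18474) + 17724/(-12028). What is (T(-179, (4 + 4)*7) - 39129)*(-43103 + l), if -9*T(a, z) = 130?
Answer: 843587380798328425/499961862 ≈ 1.6873e+9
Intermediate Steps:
l = -146992921/55551318 (l = 21661*(-1/18474) + 17724*(-1/12028) = -21661/18474 - 4431/3007 = -146992921/55551318 ≈ -2.6461)
T(a, z) = -130/9 (T(a, z) = -1/9*130 = -130/9)
(T(-179, (4 + 4)*7) - 39129)*(-43103 + l) = (-130/9 - 39129)*(-43103 - 146992921/55551318) = -352291/9*(-2394575452675/55551318) = 843587380798328425/499961862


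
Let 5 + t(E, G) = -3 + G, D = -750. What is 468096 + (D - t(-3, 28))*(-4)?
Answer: 471176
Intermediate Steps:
t(E, G) = -8 + G (t(E, G) = -5 + (-3 + G) = -8 + G)
468096 + (D - t(-3, 28))*(-4) = 468096 + (-750 - (-8 + 28))*(-4) = 468096 + (-750 - 1*20)*(-4) = 468096 + (-750 - 20)*(-4) = 468096 - 770*(-4) = 468096 + 3080 = 471176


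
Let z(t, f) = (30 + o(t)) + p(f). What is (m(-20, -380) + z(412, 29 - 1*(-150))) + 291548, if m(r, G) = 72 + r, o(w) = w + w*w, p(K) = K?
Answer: 461965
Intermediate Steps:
o(w) = w + w**2
z(t, f) = 30 + f + t*(1 + t) (z(t, f) = (30 + t*(1 + t)) + f = 30 + f + t*(1 + t))
(m(-20, -380) + z(412, 29 - 1*(-150))) + 291548 = ((72 - 20) + (30 + (29 - 1*(-150)) + 412*(1 + 412))) + 291548 = (52 + (30 + (29 + 150) + 412*413)) + 291548 = (52 + (30 + 179 + 170156)) + 291548 = (52 + 170365) + 291548 = 170417 + 291548 = 461965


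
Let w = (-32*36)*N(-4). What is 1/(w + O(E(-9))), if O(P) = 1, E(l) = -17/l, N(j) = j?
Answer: 1/4609 ≈ 0.00021697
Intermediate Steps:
w = 4608 (w = -32*36*(-4) = -1152*(-4) = 4608)
1/(w + O(E(-9))) = 1/(4608 + 1) = 1/4609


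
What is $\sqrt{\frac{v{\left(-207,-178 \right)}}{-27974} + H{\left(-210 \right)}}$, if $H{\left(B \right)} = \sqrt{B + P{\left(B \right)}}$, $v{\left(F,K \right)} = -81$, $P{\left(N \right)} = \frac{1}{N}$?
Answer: $\frac{\sqrt{24981481350 + 41083595490 i \sqrt{9261210}}}{2937270} \approx 2.6921 + 2.6915 i$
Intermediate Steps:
$H{\left(B \right)} = \sqrt{B + \frac{1}{B}}$
$\sqrt{\frac{v{\left(-207,-178 \right)}}{-27974} + H{\left(-210 \right)}} = \sqrt{- \frac{81}{-27974} + \sqrt{-210 + \frac{1}{-210}}} = \sqrt{\left(-81\right) \left(- \frac{1}{27974}\right) + \sqrt{-210 - \frac{1}{210}}} = \sqrt{\frac{81}{27974} + \sqrt{- \frac{44101}{210}}} = \sqrt{\frac{81}{27974} + \frac{i \sqrt{9261210}}{210}}$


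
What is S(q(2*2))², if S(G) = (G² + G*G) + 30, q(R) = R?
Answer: 3844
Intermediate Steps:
S(G) = 30 + 2*G² (S(G) = (G² + G²) + 30 = 2*G² + 30 = 30 + 2*G²)
S(q(2*2))² = (30 + 2*(2*2)²)² = (30 + 2*4²)² = (30 + 2*16)² = (30 + 32)² = 62² = 3844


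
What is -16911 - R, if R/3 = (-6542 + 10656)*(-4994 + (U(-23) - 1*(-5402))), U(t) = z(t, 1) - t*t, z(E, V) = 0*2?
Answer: 1476471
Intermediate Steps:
z(E, V) = 0
U(t) = -t**2 (U(t) = 0 - t*t = 0 - t**2 = -t**2)
R = -1493382 (R = 3*((-6542 + 10656)*(-4994 + (-1*(-23)**2 - 1*(-5402)))) = 3*(4114*(-4994 + (-1*529 + 5402))) = 3*(4114*(-4994 + (-529 + 5402))) = 3*(4114*(-4994 + 4873)) = 3*(4114*(-121)) = 3*(-497794) = -1493382)
-16911 - R = -16911 - 1*(-1493382) = -16911 + 1493382 = 1476471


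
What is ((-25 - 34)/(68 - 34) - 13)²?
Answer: 251001/1156 ≈ 217.13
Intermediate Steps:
((-25 - 34)/(68 - 34) - 13)² = (-59/34 - 13)² = (-501/34)² = 251001/1156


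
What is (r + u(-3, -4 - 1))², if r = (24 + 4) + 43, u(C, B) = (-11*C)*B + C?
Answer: 9409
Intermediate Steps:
u(C, B) = C - 11*B*C (u(C, B) = -11*B*C + C = C - 11*B*C)
r = 71 (r = 28 + 43 = 71)
(r + u(-3, -4 - 1))² = (71 - 3*(1 - 11*(-4 - 1)))² = (71 - 3*(1 - 11*(-5)))² = (71 - 3*(1 + 55))² = (71 - 3*56)² = (71 - 168)² = (-97)² = 9409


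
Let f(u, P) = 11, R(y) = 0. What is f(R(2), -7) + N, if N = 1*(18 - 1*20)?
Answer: 9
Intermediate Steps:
N = -2 (N = 1*(18 - 20) = 1*(-2) = -2)
f(R(2), -7) + N = 11 - 2 = 9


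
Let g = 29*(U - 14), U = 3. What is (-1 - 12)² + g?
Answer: -150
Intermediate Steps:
g = -319 (g = 29*(3 - 14) = 29*(-11) = -319)
(-1 - 12)² + g = (-1 - 12)² - 319 = (-13)² - 319 = 169 - 319 = -150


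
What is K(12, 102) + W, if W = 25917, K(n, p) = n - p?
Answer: 25827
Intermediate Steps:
K(12, 102) + W = (12 - 1*102) + 25917 = (12 - 102) + 25917 = -90 + 25917 = 25827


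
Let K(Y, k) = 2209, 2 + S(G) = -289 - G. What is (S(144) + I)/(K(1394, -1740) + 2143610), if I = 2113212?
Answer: 704259/715273 ≈ 0.98460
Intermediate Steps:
S(G) = -291 - G (S(G) = -2 + (-289 - G) = -291 - G)
(S(144) + I)/(K(1394, -1740) + 2143610) = ((-291 - 1*144) + 2113212)/(2209 + 2143610) = ((-291 - 144) + 2113212)/2145819 = (-435 + 2113212)*(1/2145819) = 2112777*(1/2145819) = 704259/715273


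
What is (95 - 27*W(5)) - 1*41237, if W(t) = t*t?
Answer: -41817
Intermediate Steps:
W(t) = t²
(95 - 27*W(5)) - 1*41237 = (95 - 27*5²) - 1*41237 = (95 - 27*25) - 41237 = (95 - 675) - 41237 = -580 - 41237 = -41817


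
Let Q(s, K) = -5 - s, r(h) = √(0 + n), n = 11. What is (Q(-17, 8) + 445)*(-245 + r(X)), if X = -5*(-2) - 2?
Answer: -111965 + 457*√11 ≈ -1.1045e+5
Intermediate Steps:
X = 8 (X = 10 - 2 = 8)
r(h) = √11 (r(h) = √(0 + 11) = √11)
(Q(-17, 8) + 445)*(-245 + r(X)) = ((-5 - 1*(-17)) + 445)*(-245 + √11) = ((-5 + 17) + 445)*(-245 + √11) = (12 + 445)*(-245 + √11) = 457*(-245 + √11) = -111965 + 457*√11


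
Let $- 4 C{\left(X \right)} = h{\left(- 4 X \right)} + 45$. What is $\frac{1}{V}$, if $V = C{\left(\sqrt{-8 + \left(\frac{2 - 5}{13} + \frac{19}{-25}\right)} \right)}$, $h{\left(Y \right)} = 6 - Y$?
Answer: $- \frac{22100}{297359} + \frac{80 i \sqrt{37986}}{892077} \approx -0.074321 + 0.017478 i$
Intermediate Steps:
$C{\left(X \right)} = - \frac{51}{4} - X$ ($C{\left(X \right)} = - \frac{\left(6 - - 4 X\right) + 45}{4} = - \frac{\left(6 + 4 X\right) + 45}{4} = - \frac{51 + 4 X}{4} = - \frac{51}{4} - X$)
$V = - \frac{51}{4} - \frac{i \sqrt{37986}}{65}$ ($V = - \frac{51}{4} - \sqrt{-8 + \left(\frac{2 - 5}{13} + \frac{19}{-25}\right)} = - \frac{51}{4} - \sqrt{-8 + \left(\left(-3\right) \frac{1}{13} + 19 \left(- \frac{1}{25}\right)\right)} = - \frac{51}{4} - \sqrt{-8 - \frac{322}{325}} = - \frac{51}{4} - \sqrt{- \frac{2922}{325}} = - \frac{51}{4} - \frac{i \sqrt{37986}}{65} \approx -12.75 - 2.9985 i$)
$\frac{1}{V} = \frac{1}{- \frac{51}{4} - \frac{i \sqrt{37986}}{65}}$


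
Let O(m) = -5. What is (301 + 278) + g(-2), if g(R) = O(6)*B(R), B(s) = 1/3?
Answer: 1732/3 ≈ 577.33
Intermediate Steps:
B(s) = ⅓
g(R) = -5/3 (g(R) = -5*⅓ = -5/3)
(301 + 278) + g(-2) = (301 + 278) - 5/3 = 579 - 5/3 = 1732/3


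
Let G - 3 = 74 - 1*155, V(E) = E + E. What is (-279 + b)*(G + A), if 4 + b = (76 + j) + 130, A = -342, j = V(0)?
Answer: 32340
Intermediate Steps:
V(E) = 2*E
G = -78 (G = 3 + (74 - 1*155) = 3 + (74 - 155) = 3 - 81 = -78)
j = 0 (j = 2*0 = 0)
b = 202 (b = -4 + ((76 + 0) + 130) = -4 + (76 + 130) = -4 + 206 = 202)
(-279 + b)*(G + A) = (-279 + 202)*(-78 - 342) = -77*(-420) = 32340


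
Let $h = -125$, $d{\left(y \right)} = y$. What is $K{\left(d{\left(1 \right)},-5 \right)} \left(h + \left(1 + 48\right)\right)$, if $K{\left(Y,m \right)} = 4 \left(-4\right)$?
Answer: $1216$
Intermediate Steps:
$K{\left(Y,m \right)} = -16$
$K{\left(d{\left(1 \right)},-5 \right)} \left(h + \left(1 + 48\right)\right) = - 16 \left(-125 + \left(1 + 48\right)\right) = - 16 \left(-125 + 49\right) = \left(-16\right) \left(-76\right) = 1216$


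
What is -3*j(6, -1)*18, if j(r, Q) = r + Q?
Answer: -270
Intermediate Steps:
j(r, Q) = Q + r
-3*j(6, -1)*18 = -3*(-1 + 6)*18 = -3*5*18 = -15*18 = -270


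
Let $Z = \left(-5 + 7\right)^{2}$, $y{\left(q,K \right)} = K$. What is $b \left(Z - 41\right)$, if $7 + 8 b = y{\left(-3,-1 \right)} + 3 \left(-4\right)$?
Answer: $\frac{185}{2} \approx 92.5$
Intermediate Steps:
$Z = 4$ ($Z = 2^{2} = 4$)
$b = - \frac{5}{2}$ ($b = - \frac{7}{8} + \frac{-1 + 3 \left(-4\right)}{8} = - \frac{7}{8} + \frac{-1 - 12}{8} = - \frac{7}{8} + \frac{1}{8} \left(-13\right) = - \frac{7}{8} - \frac{13}{8} = - \frac{5}{2} \approx -2.5$)
$b \left(Z - 41\right) = - \frac{5 \left(4 - 41\right)}{2} = \left(- \frac{5}{2}\right) \left(-37\right) = \frac{185}{2}$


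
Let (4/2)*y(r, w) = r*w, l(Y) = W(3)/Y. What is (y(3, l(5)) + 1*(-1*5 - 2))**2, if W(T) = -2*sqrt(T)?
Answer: 1252/25 + 42*sqrt(3)/5 ≈ 64.629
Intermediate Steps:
l(Y) = -2*sqrt(3)/Y (l(Y) = (-2*sqrt(3))/Y = -2*sqrt(3)/Y)
y(r, w) = r*w/2 (y(r, w) = (r*w)/2 = r*w/2)
(y(3, l(5)) + 1*(-1*5 - 2))**2 = ((1/2)*3*(-2*sqrt(3)/5) + 1*(-1*5 - 2))**2 = ((1/2)*3*(-2*sqrt(3)*1/5) + 1*(-5 - 2))**2 = ((1/2)*3*(-2*sqrt(3)/5) + 1*(-7))**2 = (-3*sqrt(3)/5 - 7)**2 = (-7 - 3*sqrt(3)/5)**2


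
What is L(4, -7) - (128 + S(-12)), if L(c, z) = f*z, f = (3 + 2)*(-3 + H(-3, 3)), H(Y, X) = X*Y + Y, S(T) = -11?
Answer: 408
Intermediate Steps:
H(Y, X) = Y + X*Y
f = -75 (f = (3 + 2)*(-3 - 3*(1 + 3)) = 5*(-3 - 3*4) = 5*(-3 - 12) = 5*(-15) = -75)
L(c, z) = -75*z
L(4, -7) - (128 + S(-12)) = -75*(-7) - (128 - 11) = 525 - 1*117 = 525 - 117 = 408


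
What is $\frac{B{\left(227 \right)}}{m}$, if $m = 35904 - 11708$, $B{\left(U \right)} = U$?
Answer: $\frac{227}{24196} \approx 0.0093817$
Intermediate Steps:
$m = 24196$ ($m = 35904 - 11708 = 24196$)
$\frac{B{\left(227 \right)}}{m} = \frac{227}{24196}$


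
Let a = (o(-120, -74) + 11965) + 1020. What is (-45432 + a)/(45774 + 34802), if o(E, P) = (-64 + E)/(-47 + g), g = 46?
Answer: -32263/80576 ≈ -0.40040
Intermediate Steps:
o(E, P) = 64 - E (o(E, P) = (-64 + E)/(-47 + 46) = (-64 + E)/(-1) = (-64 + E)*(-1) = 64 - E)
a = 13169 (a = ((64 - 1*(-120)) + 11965) + 1020 = ((64 + 120) + 11965) + 1020 = (184 + 11965) + 1020 = 12149 + 1020 = 13169)
(-45432 + a)/(45774 + 34802) = (-45432 + 13169)/(45774 + 34802) = -32263/80576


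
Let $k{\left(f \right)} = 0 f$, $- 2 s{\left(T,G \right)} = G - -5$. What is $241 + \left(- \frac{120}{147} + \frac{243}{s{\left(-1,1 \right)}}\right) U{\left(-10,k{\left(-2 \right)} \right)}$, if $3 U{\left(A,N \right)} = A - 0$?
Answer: $\frac{75517}{147} \approx 513.72$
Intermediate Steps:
$s{\left(T,G \right)} = - \frac{5}{2} - \frac{G}{2}$ ($s{\left(T,G \right)} = - \frac{G - -5}{2} = - \frac{G + 5}{2} = - \frac{5 + G}{2} = - \frac{5}{2} - \frac{G}{2}$)
$k{\left(f \right)} = 0$
$U{\left(A,N \right)} = \frac{A}{3}$ ($U{\left(A,N \right)} = \frac{A - 0}{3} = \frac{A + 0}{3} = \frac{A}{3}$)
$241 + \left(- \frac{120}{147} + \frac{243}{s{\left(-1,1 \right)}}\right) U{\left(-10,k{\left(-2 \right)} \right)} = 241 + \left(- \frac{120}{147} + \frac{243}{- \frac{5}{2} - \frac{1}{2}}\right) \frac{1}{3} \left(-10\right) = 241 + \left(\left(-120\right) \frac{1}{147} + \frac{243}{- \frac{5}{2} - \frac{1}{2}}\right) \left(- \frac{10}{3}\right) = 241 + \left(- \frac{40}{49} + \frac{243}{-3}\right) \left(- \frac{10}{3}\right) = 241 + \left(- \frac{40}{49} + 243 \left(- \frac{1}{3}\right)\right) \left(- \frac{10}{3}\right) = 241 + \left(- \frac{40}{49} - 81\right) \left(- \frac{10}{3}\right) = 241 - - \frac{40090}{147} = 241 + \frac{40090}{147} = \frac{75517}{147}$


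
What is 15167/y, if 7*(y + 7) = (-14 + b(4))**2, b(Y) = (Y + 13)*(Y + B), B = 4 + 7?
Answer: 106169/58032 ≈ 1.8295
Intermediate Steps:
B = 11
b(Y) = (11 + Y)*(13 + Y) (b(Y) = (Y + 13)*(Y + 11) = (13 + Y)*(11 + Y) = (11 + Y)*(13 + Y))
y = 58032/7 (y = -7 + (-14 + (143 + 4**2 + 24*4))**2/7 = -7 + (-14 + (143 + 16 + 96))**2/7 = -7 + (-14 + 255)**2/7 = -7 + (1/7)*241**2 = -7 + (1/7)*58081 = -7 + 58081/7 = 58032/7 ≈ 8290.3)
15167/y = 15167/(58032/7) = 15167*(7/58032) = 106169/58032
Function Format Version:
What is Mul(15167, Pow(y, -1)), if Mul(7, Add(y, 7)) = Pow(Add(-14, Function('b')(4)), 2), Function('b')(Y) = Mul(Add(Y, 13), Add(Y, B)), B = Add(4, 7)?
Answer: Rational(106169, 58032) ≈ 1.8295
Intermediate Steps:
B = 11
Function('b')(Y) = Mul(Add(11, Y), Add(13, Y)) (Function('b')(Y) = Mul(Add(Y, 13), Add(Y, 11)) = Mul(Add(13, Y), Add(11, Y)) = Mul(Add(11, Y), Add(13, Y)))
y = Rational(58032, 7) (y = Add(-7, Mul(Rational(1, 7), Pow(Add(-14, Add(143, Pow(4, 2), Mul(24, 4))), 2))) = Add(-7, Mul(Rational(1, 7), Pow(Add(-14, Add(143, 16, 96)), 2))) = Add(-7, Mul(Rational(1, 7), Pow(Add(-14, 255), 2))) = Add(-7, Mul(Rational(1, 7), Pow(241, 2))) = Add(-7, Mul(Rational(1, 7), 58081)) = Add(-7, Rational(58081, 7)) = Rational(58032, 7) ≈ 8290.3)
Mul(15167, Pow(y, -1)) = Mul(15167, Pow(Rational(58032, 7), -1)) = Mul(15167, Rational(7, 58032)) = Rational(106169, 58032)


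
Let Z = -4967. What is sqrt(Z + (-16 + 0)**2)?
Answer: I*sqrt(4711) ≈ 68.637*I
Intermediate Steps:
sqrt(Z + (-16 + 0)**2) = sqrt(-4967 + (-16 + 0)**2) = sqrt(-4967 + (-16)**2) = sqrt(-4967 + 256) = sqrt(-4711) = I*sqrt(4711)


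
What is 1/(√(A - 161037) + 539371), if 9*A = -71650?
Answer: 4854339/2618291201752 - 3*I*√1520983/2618291201752 ≈ 1.854e-6 - 1.4131e-9*I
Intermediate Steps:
A = -71650/9 (A = (⅑)*(-71650) = -71650/9 ≈ -7961.1)
1/(√(A - 161037) + 539371) = 1/(√(-71650/9 - 161037) + 539371) = 1/(√(-1520983/9) + 539371) = 1/(I*√1520983/3 + 539371) = 1/(539371 + I*√1520983/3)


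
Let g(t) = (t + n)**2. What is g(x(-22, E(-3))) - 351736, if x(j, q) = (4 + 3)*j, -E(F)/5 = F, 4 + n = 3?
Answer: -327711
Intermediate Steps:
n = -1 (n = -4 + 3 = -1)
E(F) = -5*F
x(j, q) = 7*j
g(t) = (-1 + t)**2 (g(t) = (t - 1)**2 = (-1 + t)**2)
g(x(-22, E(-3))) - 351736 = (-1 + 7*(-22))**2 - 351736 = (-1 - 154)**2 - 351736 = (-155)**2 - 351736 = 24025 - 351736 = -327711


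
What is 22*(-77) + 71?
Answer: -1623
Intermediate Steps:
22*(-77) + 71 = -1694 + 71 = -1623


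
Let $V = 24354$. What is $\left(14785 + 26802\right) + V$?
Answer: $65941$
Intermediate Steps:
$\left(14785 + 26802\right) + V = \left(14785 + 26802\right) + 24354 = 41587 + 24354 = 65941$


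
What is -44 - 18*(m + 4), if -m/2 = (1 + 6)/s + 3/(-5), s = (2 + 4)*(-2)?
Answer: -793/5 ≈ -158.60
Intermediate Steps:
s = -12 (s = 6*(-2) = -12)
m = 71/30 (m = -2*((1 + 6)/(-12) + 3/(-5)) = -2*(7*(-1/12) + 3*(-⅕)) = -2*(-7/12 - ⅗) = -2*(-71/60) = 71/30 ≈ 2.3667)
-44 - 18*(m + 4) = -44 - 18*(71/30 + 4) = -44 - 573/5 = -793/5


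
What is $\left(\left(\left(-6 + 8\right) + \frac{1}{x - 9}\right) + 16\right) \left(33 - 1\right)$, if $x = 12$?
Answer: $\frac{1760}{3} \approx 586.67$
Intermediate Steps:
$\left(\left(\left(-6 + 8\right) + \frac{1}{x - 9}\right) + 16\right) \left(33 - 1\right) = \left(\left(\left(-6 + 8\right) + \frac{1}{12 - 9}\right) + 16\right) \left(33 - 1\right) = \left(\left(2 + \frac{1}{3}\right) + 16\right) 32 = \left(\frac{7}{3} + 16\right) 32 = \frac{55}{3} \cdot 32 = \frac{1760}{3}$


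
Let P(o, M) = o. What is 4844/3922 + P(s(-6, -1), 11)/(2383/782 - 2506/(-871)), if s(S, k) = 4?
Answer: 15116181238/7913193885 ≈ 1.9102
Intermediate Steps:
4844/3922 + P(s(-6, -1), 11)/(2383/782 - 2506/(-871)) = 4844/3922 + 4/(2383/782 - 2506/(-871)) = 4844*(1/3922) + 4/(2383*(1/782) - 2506*(-1/871)) = 2422/1961 + 4/(2383/782 + 2506/871) = 2422/1961 + 4/(4035285/681122) = 2422/1961 + 4*(681122/4035285) = 2422/1961 + 2724488/4035285 = 15116181238/7913193885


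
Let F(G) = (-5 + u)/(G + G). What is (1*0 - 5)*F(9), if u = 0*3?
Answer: 25/18 ≈ 1.3889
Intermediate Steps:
u = 0
F(G) = -5/(2*G) (F(G) = (-5 + 0)/(G + G) = -5*1/(2*G) = -5/(2*G))
(1*0 - 5)*F(9) = (1*0 - 5)*(-5/2/9) = (0 - 5)*(-5/2*1/9) = -5*(-5/18) = 25/18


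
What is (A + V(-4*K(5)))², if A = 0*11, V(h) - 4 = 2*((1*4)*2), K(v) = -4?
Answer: 400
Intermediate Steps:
V(h) = 20 (V(h) = 4 + 2*((1*4)*2) = 4 + 2*(4*2) = 4 + 2*8 = 4 + 16 = 20)
A = 0
(A + V(-4*K(5)))² = (0 + 20)² = 20² = 400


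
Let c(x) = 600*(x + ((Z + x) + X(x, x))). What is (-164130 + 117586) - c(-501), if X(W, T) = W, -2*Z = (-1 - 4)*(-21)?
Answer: 886756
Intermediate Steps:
Z = -105/2 (Z = -(-1 - 4)*(-21)/2 = -(-5)*(-21)/2 = -1/2*105 = -105/2 ≈ -52.500)
c(x) = -31500 + 1800*x (c(x) = 600*(x + ((-105/2 + x) + x)) = 600*(x + (-105/2 + 2*x)) = 600*(-105/2 + 3*x) = -31500 + 1800*x)
(-164130 + 117586) - c(-501) = (-164130 + 117586) - (-31500 + 1800*(-501)) = -46544 - (-31500 - 901800) = -46544 - 1*(-933300) = -46544 + 933300 = 886756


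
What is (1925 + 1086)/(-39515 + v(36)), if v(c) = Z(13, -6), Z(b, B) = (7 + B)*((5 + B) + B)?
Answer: -3011/39522 ≈ -0.076185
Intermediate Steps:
Z(b, B) = (5 + 2*B)*(7 + B) (Z(b, B) = (7 + B)*(5 + 2*B) = (5 + 2*B)*(7 + B))
v(c) = -7 (v(c) = 35 + 2*(-6)² + 19*(-6) = 35 + 2*36 - 114 = 35 + 72 - 114 = -7)
(1925 + 1086)/(-39515 + v(36)) = (1925 + 1086)/(-39515 - 7) = 3011/(-39522) = 3011*(-1/39522) = -3011/39522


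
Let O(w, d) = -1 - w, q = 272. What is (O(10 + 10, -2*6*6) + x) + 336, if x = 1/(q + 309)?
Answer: 183016/581 ≈ 315.00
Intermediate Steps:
x = 1/581 (x = 1/(272 + 309) = 1/581 ≈ 0.0017212)
(O(10 + 10, -2*6*6) + x) + 336 = ((-1 - (10 + 10)) + 1/581) + 336 = ((-1 - 1*20) + 1/581) + 336 = ((-1 - 20) + 1/581) + 336 = (-21 + 1/581) + 336 = -12200/581 + 336 = 183016/581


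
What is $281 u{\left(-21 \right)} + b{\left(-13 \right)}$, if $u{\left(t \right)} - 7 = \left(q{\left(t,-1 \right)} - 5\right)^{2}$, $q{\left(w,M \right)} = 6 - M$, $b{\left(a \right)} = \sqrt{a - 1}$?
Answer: $3091 + i \sqrt{14} \approx 3091.0 + 3.7417 i$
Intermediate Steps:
$b{\left(a \right)} = \sqrt{-1 + a}$
$u{\left(t \right)} = 11$ ($u{\left(t \right)} = 7 + \left(\left(6 - -1\right) - 5\right)^{2} = 7 + \left(\left(6 + 1\right) - 5\right)^{2} = 7 + \left(7 - 5\right)^{2} = 7 + 2^{2} = 7 + 4 = 11$)
$281 u{\left(-21 \right)} + b{\left(-13 \right)} = 281 \cdot 11 + \sqrt{-1 - 13} = 3091 + \sqrt{-14} = 3091 + i \sqrt{14}$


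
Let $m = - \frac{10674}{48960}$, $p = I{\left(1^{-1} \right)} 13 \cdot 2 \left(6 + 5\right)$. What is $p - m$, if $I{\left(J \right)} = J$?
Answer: $\frac{778513}{2720} \approx 286.22$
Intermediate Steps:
$p = 286$ ($p = 1^{-1} \cdot 13 \cdot 2 \left(6 + 5\right) = 1 \cdot 13 \cdot 2 \cdot 11 = 13 \cdot 22 = 286$)
$m = - \frac{593}{2720}$ ($m = \left(-10674\right) \frac{1}{48960} = - \frac{593}{2720} \approx -0.21801$)
$p - m = 286 - - \frac{593}{2720} = 286 + \frac{593}{2720} = \frac{778513}{2720}$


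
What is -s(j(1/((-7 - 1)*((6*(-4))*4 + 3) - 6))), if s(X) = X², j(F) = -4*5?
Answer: -400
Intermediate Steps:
j(F) = -20
-s(j(1/((-7 - 1)*((6*(-4))*4 + 3) - 6))) = -1*(-20)² = -1*400 = -400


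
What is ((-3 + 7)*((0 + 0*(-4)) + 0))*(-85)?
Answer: 0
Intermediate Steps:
((-3 + 7)*((0 + 0*(-4)) + 0))*(-85) = (4*((0 + 0) + 0))*(-85) = (4*(0 + 0))*(-85) = (4*0)*(-85) = 0*(-85) = 0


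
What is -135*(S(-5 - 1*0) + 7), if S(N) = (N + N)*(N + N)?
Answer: -14445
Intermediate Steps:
S(N) = 4*N**2 (S(N) = (2*N)*(2*N) = 4*N**2)
-135*(S(-5 - 1*0) + 7) = -135*(4*(-5 - 1*0)**2 + 7) = -135*(4*(-5 + 0)**2 + 7) = -135*(4*(-5)**2 + 7) = -135*(4*25 + 7) = -135*(100 + 7) = -135*107 = -14445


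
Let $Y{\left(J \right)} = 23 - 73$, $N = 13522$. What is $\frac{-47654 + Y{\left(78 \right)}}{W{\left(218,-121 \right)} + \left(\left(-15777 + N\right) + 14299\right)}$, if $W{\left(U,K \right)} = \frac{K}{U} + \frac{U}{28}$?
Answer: $- \frac{36398152}{9195089} \approx -3.9584$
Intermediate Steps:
$Y{\left(J \right)} = -50$
$W{\left(U,K \right)} = \frac{U}{28} + \frac{K}{U}$ ($W{\left(U,K \right)} = \frac{K}{U} + U \frac{1}{28} = \frac{K}{U} + \frac{U}{28} = \frac{U}{28} + \frac{K}{U}$)
$\frac{-47654 + Y{\left(78 \right)}}{W{\left(218,-121 \right)} + \left(\left(-15777 + N\right) + 14299\right)} = \frac{-47654 - 50}{\left(\frac{1}{28} \cdot 218 - \frac{121}{218}\right) + \left(\left(-15777 + 13522\right) + 14299\right)} = - \frac{47704}{\left(\frac{109}{14} - \frac{121}{218}\right) + \left(-2255 + 14299\right)} = - \frac{47704}{\left(\frac{109}{14} - \frac{121}{218}\right) + 12044} = - \frac{47704}{\frac{5517}{763} + 12044} = - \frac{47704}{\frac{9195089}{763}} = \left(-47704\right) \frac{763}{9195089} = - \frac{36398152}{9195089}$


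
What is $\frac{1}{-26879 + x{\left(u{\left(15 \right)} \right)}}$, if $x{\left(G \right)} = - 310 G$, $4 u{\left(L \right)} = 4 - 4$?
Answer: $- \frac{1}{26879} \approx -3.7204 \cdot 10^{-5}$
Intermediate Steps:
$u{\left(L \right)} = 0$ ($u{\left(L \right)} = \frac{4 - 4}{4} = \frac{1}{4} \cdot 0 = 0$)
$\frac{1}{-26879 + x{\left(u{\left(15 \right)} \right)}} = \frac{1}{-26879 - 0} = \frac{1}{-26879 + 0} = \frac{1}{-26879} = - \frac{1}{26879}$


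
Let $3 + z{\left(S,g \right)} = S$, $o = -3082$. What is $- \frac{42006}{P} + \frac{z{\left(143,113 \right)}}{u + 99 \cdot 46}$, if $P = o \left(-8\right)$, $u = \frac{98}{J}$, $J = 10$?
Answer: $- \frac{470637857}{281312632} \approx -1.673$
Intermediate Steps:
$z{\left(S,g \right)} = -3 + S$
$u = \frac{49}{5}$ ($u = \frac{98}{10} = 98 \cdot \frac{1}{10} = \frac{49}{5} \approx 9.8$)
$P = 24656$ ($P = \left(-3082\right) \left(-8\right) = 24656$)
$- \frac{42006}{P} + \frac{z{\left(143,113 \right)}}{u + 99 \cdot 46} = - \frac{42006}{24656} + \frac{-3 + 143}{\frac{49}{5} + 99 \cdot 46} = \left(-42006\right) \frac{1}{24656} + \frac{140}{\frac{49}{5} + 4554} = - \frac{21003}{12328} + \frac{140}{\frac{22819}{5}} = - \frac{21003}{12328} + 140 \cdot \frac{5}{22819} = - \frac{21003}{12328} + \frac{700}{22819} = - \frac{470637857}{281312632}$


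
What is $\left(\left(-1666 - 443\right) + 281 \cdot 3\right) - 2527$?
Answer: $-3793$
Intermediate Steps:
$\left(\left(-1666 - 443\right) + 281 \cdot 3\right) - 2527 = \left(\left(-1666 - 443\right) + 843\right) - 2527 = \left(-2109 + 843\right) - 2527 = -1266 - 2527 = -3793$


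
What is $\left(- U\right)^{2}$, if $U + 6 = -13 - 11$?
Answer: $900$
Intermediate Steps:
$U = -30$ ($U = -6 - 24 = -30$)
$\left(- U\right)^{2} = \left(\left(-1\right) \left(-30\right)\right)^{2} = 30^{2} = 900$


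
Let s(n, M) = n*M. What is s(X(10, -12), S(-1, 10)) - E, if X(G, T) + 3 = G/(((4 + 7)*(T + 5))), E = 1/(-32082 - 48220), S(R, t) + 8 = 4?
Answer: 77411205/6183254 ≈ 12.519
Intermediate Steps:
S(R, t) = -4 (S(R, t) = -8 + 4 = -4)
E = -1/80302 (E = 1/(-80302) = -1/80302 ≈ -1.2453e-5)
X(G, T) = -3 + G/(55 + 11*T) (X(G, T) = -3 + G/(((4 + 7)*(T + 5))) = -3 + G/((11*(5 + T))) = -3 + G/(55 + 11*T))
s(n, M) = M*n
s(X(10, -12), S(-1, 10)) - E = -4*(-165 + 10 - 33*(-12))/(11*(5 - 12)) - 1*(-1/80302) = -4*(-165 + 10 + 396)/(11*(-7)) + 1/80302 = -4*(-1)*241/(11*7) + 1/80302 = -4*(-241/77) + 1/80302 = 964/77 + 1/80302 = 77411205/6183254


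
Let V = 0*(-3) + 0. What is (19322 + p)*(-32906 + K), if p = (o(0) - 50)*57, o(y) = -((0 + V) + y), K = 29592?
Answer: -54588208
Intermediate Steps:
V = 0 (V = 0 + 0 = 0)
o(y) = -y (o(y) = -((0 + 0) + y) = -(0 + y) = -y)
p = -2850 (p = (-1*0 - 50)*57 = (0 - 50)*57 = -50*57 = -2850)
(19322 + p)*(-32906 + K) = (19322 - 2850)*(-32906 + 29592) = 16472*(-3314) = -54588208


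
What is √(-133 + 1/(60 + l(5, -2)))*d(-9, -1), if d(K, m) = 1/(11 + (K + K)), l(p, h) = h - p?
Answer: -2*I*√93386/371 ≈ -1.6474*I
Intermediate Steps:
d(K, m) = 1/(11 + 2*K)
√(-133 + 1/(60 + l(5, -2)))*d(-9, -1) = √(-133 + 1/(60 + (-2 - 1*5)))/(11 + 2*(-9)) = √(-133 + 1/(60 + (-2 - 5)))/(11 - 18) = √(-133 + 1/(60 - 7))/(-7) = √(-133 + 1/53)*(-⅐) = √(-7048/53)*(-⅐) = (2*I*√93386/53)*(-⅐) = -2*I*√93386/371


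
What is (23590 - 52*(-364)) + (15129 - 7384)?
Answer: 50263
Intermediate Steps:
(23590 - 52*(-364)) + (15129 - 7384) = (23590 + 18928) + 7745 = 42518 + 7745 = 50263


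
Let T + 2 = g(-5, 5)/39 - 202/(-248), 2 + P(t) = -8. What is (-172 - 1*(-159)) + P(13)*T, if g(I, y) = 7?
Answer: -7109/2418 ≈ -2.9400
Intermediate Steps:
P(t) = -10 (P(t) = -2 - 8 = -10)
T = -4865/4836 (T = -2 + (7/39 - 202/(-248)) = -2 + (7*(1/39) - 202*(-1/248)) = -2 + (7/39 + 101/124) = -2 + 4807/4836 = -4865/4836 ≈ -1.0060)
(-172 - 1*(-159)) + P(13)*T = (-172 - 1*(-159)) - 10*(-4865/4836) = (-172 + 159) + 24325/2418 = -13 + 24325/2418 = -7109/2418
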